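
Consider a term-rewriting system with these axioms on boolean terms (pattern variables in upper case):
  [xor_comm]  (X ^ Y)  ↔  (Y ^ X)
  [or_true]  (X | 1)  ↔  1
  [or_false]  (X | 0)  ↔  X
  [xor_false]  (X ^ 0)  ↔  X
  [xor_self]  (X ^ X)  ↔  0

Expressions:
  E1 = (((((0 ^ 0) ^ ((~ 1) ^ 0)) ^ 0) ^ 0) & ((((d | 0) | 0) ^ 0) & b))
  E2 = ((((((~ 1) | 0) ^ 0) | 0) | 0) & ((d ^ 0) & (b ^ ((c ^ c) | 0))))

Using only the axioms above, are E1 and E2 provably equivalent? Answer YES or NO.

step 1: xor_false (→) rewrites ((((0 ^ 0) ^ ((~ 1) ^ 0)) ^ 0) ^ 0) into (((0 ^ 0) ^ ((~ 1) ^ 0)) ^ 0), now ((((0 ^ 0) ^ ((~ 1) ^ 0)) ^ 0) & ((((d | 0) | 0) ^ 0) & b))
step 2: or_false (→) rewrites ((d | 0) | 0) into (d | 0), now ((((0 ^ 0) ^ ((~ 1) ^ 0)) ^ 0) & (((d | 0) ^ 0) & b))
step 3: xor_false (→) rewrites (((0 ^ 0) ^ ((~ 1) ^ 0)) ^ 0) into ((0 ^ 0) ^ ((~ 1) ^ 0)), now (((0 ^ 0) ^ ((~ 1) ^ 0)) & (((d | 0) ^ 0) & b))
step 4: xor_false (→) rewrites (0 ^ 0) into 0, now ((0 ^ ((~ 1) ^ 0)) & (((d | 0) ^ 0) & b))
step 5: xor_false (→) rewrites ((~ 1) ^ 0) into (~ 1), now ((0 ^ (~ 1)) & (((d | 0) ^ 0) & b))
step 6: xor_false (→) rewrites ((d | 0) ^ 0) into (d | 0), now ((0 ^ (~ 1)) & ((d | 0) & b))
step 7: or_false (→) rewrites (d | 0) into d, now ((0 ^ (~ 1)) & (d & b))
step 8: xor_comm (→) rewrites (0 ^ (~ 1)) into ((~ 1) ^ 0), now (((~ 1) ^ 0) & (d & b))
step 9: xor_false (→) rewrites ((~ 1) ^ 0) into (~ 1), now ((~ 1) & (d & b))
step 10: xor_false (←) rewrites b into (b ^ 0), now ((~ 1) & (d & (b ^ 0)))
step 11: or_false (←) rewrites (~ 1) into ((~ 1) | 0), now (((~ 1) | 0) & (d & (b ^ 0)))
step 12: or_false (←) rewrites ((~ 1) | 0) into (((~ 1) | 0) | 0), now ((((~ 1) | 0) | 0) & (d & (b ^ 0)))
step 13: or_false (←) rewrites 0 into (0 | 0), now ((((~ 1) | 0) | 0) & (d & (b ^ (0 | 0))))
step 14: xor_self (←) rewrites 0 into (c ^ c), now ((((~ 1) | 0) | 0) & (d & (b ^ ((c ^ c) | 0))))
step 15: or_false (←) rewrites ((~ 1) | 0) into (((~ 1) | 0) | 0), now (((((~ 1) | 0) | 0) | 0) & (d & (b ^ ((c ^ c) | 0))))
step 16: xor_false (←) rewrites d into (d ^ 0), now (((((~ 1) | 0) | 0) | 0) & ((d ^ 0) & (b ^ ((c ^ c) | 0))))
step 17: xor_false (←) rewrites ((~ 1) | 0) into (((~ 1) | 0) ^ 0), which is E2

YES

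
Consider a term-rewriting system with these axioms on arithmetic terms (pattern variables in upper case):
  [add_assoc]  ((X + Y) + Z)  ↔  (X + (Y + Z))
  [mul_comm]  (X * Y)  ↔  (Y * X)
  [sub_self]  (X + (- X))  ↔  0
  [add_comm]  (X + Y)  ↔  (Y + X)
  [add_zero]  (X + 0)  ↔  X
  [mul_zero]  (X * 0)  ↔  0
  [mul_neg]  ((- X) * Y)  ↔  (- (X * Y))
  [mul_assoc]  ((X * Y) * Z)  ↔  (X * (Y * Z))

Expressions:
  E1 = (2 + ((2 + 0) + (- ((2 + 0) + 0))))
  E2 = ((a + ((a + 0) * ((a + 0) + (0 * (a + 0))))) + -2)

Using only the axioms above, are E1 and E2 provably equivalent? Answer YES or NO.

The axioms are sound identities: if E1 ↔* E2 then E1 and E2 evaluate identically under any assignment.
Under a=0: E1 evaluates to 2, E2 to -2. Distinct ⇒ no rewrite sequence connects them.

NO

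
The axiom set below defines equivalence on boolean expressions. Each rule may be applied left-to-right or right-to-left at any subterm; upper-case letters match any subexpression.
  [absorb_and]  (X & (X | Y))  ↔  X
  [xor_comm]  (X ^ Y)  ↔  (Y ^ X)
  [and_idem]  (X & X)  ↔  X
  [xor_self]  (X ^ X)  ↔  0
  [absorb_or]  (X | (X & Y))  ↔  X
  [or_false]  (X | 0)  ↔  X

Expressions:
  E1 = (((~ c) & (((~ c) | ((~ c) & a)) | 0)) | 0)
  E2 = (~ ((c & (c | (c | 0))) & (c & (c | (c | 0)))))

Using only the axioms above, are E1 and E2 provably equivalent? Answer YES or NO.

step 1: absorb_or (→) rewrites ((~ c) | ((~ c) & a)) into (~ c), now (((~ c) & ((~ c) | 0)) | 0)
step 2: absorb_and (→) rewrites ((~ c) & ((~ c) | 0)) into (~ c), now ((~ c) | 0)
step 3: or_false (→) rewrites ((~ c) | 0) into (~ c)
step 4: absorb_and (←) rewrites c into (c & (c | c)), now (~ (c & (c | c)))
step 5: or_false (←) rewrites c into (c | 0), now (~ (c & (c | (c | 0))))
step 6: and_idem (←) rewrites (c & (c | (c | 0))) into ((c & (c | (c | 0))) & (c & (c | (c | 0)))), which is E2

YES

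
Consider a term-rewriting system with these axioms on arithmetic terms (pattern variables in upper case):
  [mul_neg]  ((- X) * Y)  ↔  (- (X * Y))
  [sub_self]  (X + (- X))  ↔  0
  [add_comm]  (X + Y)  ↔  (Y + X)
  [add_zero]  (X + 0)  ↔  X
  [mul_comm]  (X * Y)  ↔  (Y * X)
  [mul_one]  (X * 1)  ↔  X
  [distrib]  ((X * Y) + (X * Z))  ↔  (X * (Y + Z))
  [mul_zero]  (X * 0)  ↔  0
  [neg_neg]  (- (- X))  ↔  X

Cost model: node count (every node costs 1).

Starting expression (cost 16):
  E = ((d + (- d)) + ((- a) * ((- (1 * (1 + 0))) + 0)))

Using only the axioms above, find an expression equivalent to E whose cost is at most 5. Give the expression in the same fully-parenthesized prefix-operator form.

((- 1) * (- a))   [cost 5]

(1) ((- (1 * (1 + 0))) + 0)  =[add_zero →]=  (- (1 * (1 + 0)))    ⊢ ((d + (- d)) + ((- a) * (- (1 * (1 + 0)))))
(2) (d + (- d))  =[sub_self →]=  0    ⊢ (0 + ((- a) * (- (1 * (1 + 0)))))
(3) (1 + 0)  =[add_zero →]=  1    ⊢ (0 + ((- a) * (- (1 * 1))))
(4) (0 + ((- a) * (- (1 * 1))))  =[add_comm →]=  (((- a) * (- (1 * 1))) + 0)
(5) (((- a) * (- (1 * 1))) + 0)  =[add_zero →]=  ((- a) * (- (1 * 1)))
(6) ((- a) * (- (1 * 1)))  =[mul_comm →]=  ((- (1 * 1)) * (- a))
(7) (1 * 1)  =[mul_one →]=  1    ⊢ cost 5, within 5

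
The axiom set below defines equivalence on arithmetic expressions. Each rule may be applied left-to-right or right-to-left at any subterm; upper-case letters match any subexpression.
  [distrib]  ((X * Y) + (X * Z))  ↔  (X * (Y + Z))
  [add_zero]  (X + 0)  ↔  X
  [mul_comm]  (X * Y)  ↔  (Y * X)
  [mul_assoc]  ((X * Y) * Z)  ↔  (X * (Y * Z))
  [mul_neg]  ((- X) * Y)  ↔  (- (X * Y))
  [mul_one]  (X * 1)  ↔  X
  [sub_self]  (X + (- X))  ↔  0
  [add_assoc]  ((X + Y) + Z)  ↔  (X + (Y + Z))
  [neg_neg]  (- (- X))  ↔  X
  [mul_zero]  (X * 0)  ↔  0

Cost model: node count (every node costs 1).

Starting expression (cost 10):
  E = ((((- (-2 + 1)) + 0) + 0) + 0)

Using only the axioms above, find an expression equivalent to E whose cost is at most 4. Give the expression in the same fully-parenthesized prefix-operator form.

(- (-2 + 1))   [cost 4]

(1) ((((- (-2 + 1)) + 0) + 0) + 0)  =[add_zero →]=  (((- (-2 + 1)) + 0) + 0)
(2) (((- (-2 + 1)) + 0) + 0)  =[add_zero →]=  ((- (-2 + 1)) + 0)
(3) ((- (-2 + 1)) + 0)  =[add_zero →]=  (- (-2 + 1))    ⊢ cost 4, within 4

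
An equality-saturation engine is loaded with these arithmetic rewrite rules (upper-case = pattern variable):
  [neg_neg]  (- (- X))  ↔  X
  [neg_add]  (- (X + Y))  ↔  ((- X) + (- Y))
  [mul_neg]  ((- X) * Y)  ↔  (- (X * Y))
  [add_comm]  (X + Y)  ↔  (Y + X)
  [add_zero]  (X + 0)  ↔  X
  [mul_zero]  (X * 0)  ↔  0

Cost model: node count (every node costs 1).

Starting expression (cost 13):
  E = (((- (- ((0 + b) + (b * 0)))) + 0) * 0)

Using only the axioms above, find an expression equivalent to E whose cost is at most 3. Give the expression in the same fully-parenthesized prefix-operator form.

(b * 0)   [cost 3]

step 1: add_zero (→) rewrites ((- (- ((0 + b) + (b * 0)))) + 0) into (- (- ((0 + b) + (b * 0)))), now ((- (- ((0 + b) + (b * 0)))) * 0)
step 2: neg_add (→) rewrites (- ((0 + b) + (b * 0))) into ((- (0 + b)) + (- (b * 0))), now ((- ((- (0 + b)) + (- (b * 0)))) * 0)
step 3: neg_add (→) rewrites (- ((- (0 + b)) + (- (b * 0)))) into ((- (- (0 + b))) + (- (- (b * 0)))), now (((- (- (0 + b))) + (- (- (b * 0)))) * 0)
step 4: neg_neg (→) rewrites (- (- (b * 0))) into (b * 0), now (((- (- (0 + b))) + (b * 0)) * 0)
step 5: add_comm (→) rewrites (0 + b) into (b + 0), now (((- (- (b + 0))) + (b * 0)) * 0)
step 6: mul_zero (→) rewrites (b * 0) into 0, now (((- (- (b + 0))) + 0) * 0)
step 7: add_zero (→) rewrites (b + 0) into b, now (((- (- b)) + 0) * 0)
step 8: add_zero (→) rewrites ((- (- b)) + 0) into (- (- b)), now ((- (- b)) * 0)
step 9: neg_neg (→) rewrites (- (- b)) into b, reaching cost 3 (bound 3)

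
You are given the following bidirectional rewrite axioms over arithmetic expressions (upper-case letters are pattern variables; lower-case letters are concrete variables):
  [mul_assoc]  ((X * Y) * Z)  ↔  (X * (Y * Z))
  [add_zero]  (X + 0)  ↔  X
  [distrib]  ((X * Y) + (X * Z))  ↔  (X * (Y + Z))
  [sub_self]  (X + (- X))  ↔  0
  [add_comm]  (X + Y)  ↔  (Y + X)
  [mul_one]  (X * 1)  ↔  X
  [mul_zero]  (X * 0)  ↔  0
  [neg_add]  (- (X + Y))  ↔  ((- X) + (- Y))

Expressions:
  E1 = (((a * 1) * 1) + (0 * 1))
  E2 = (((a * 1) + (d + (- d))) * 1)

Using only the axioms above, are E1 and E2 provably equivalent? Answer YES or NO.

YES

step 1: mul_one (→) rewrites (0 * 1) into 0, now (((a * 1) * 1) + 0)
step 2: mul_one (→) rewrites ((a * 1) * 1) into (a * 1), now ((a * 1) + 0)
step 3: add_zero (→) rewrites ((a * 1) + 0) into (a * 1)
step 4: add_zero (←) rewrites a into (a + 0), now ((a + 0) * 1)
step 5: sub_self (←) rewrites 0 into (d + (- d)), now ((a + (d + (- d))) * 1)
step 6: mul_one (←) rewrites a into (a * 1), which is E2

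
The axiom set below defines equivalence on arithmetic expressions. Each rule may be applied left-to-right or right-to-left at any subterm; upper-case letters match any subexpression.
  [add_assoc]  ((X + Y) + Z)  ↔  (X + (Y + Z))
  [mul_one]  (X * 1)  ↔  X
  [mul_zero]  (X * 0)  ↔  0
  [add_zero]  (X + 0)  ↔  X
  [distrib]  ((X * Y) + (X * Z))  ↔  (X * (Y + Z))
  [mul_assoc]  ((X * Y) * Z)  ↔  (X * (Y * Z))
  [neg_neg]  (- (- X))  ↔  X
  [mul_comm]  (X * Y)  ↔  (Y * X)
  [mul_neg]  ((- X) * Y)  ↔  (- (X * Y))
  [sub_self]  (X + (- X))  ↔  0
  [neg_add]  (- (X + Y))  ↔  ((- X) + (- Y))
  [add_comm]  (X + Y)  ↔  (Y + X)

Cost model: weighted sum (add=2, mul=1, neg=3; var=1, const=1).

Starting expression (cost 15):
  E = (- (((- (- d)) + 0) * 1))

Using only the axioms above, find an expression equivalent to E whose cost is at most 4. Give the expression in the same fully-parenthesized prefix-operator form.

step 1: neg_neg (→) rewrites (- (- d)) into d, now (- ((d + 0) * 1))
step 2: mul_one (→) rewrites ((d + 0) * 1) into (d + 0), now (- (d + 0))
step 3: add_zero (→) rewrites (d + 0) into d, reaching cost 4 (bound 4)

(- d)   [cost 4]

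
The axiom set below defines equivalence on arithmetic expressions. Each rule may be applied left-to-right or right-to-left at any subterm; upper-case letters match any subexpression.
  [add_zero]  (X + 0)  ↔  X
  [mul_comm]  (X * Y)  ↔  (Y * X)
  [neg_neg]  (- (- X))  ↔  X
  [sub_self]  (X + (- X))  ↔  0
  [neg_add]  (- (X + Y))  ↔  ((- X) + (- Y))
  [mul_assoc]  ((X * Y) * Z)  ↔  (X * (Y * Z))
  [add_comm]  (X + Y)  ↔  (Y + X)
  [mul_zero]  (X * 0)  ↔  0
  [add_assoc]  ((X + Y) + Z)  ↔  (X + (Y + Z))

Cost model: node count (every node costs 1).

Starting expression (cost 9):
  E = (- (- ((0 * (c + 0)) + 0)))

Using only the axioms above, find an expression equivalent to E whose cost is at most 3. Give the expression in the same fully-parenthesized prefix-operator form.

(0 * c)   [cost 3]

step 1: add_zero (→) rewrites (c + 0) into c, now (- (- ((0 * c) + 0)))
step 2: add_zero (→) rewrites ((0 * c) + 0) into (0 * c), now (- (- (0 * c)))
step 3: neg_neg (→) rewrites (- (- (0 * c))) into (0 * c), reaching cost 3 (bound 3)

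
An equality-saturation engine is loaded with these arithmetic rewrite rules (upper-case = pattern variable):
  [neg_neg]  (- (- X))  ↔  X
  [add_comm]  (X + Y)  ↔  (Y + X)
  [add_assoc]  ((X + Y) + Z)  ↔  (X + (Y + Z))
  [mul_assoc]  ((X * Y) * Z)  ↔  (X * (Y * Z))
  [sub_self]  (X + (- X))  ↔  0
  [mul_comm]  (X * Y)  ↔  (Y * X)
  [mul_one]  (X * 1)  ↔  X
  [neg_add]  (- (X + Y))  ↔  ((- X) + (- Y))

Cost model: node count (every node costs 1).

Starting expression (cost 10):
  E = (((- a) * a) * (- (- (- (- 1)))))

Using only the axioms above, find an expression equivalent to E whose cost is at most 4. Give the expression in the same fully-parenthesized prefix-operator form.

((- a) * a)   [cost 4]

step 1: neg_neg (→) rewrites (- (- (- (- 1)))) into (- (- 1)), now (((- a) * a) * (- (- 1)))
step 2: neg_neg (→) rewrites (- (- 1)) into 1, now (((- a) * a) * 1)
step 3: mul_one (→) rewrites (((- a) * a) * 1) into ((- a) * a), reaching cost 4 (bound 4)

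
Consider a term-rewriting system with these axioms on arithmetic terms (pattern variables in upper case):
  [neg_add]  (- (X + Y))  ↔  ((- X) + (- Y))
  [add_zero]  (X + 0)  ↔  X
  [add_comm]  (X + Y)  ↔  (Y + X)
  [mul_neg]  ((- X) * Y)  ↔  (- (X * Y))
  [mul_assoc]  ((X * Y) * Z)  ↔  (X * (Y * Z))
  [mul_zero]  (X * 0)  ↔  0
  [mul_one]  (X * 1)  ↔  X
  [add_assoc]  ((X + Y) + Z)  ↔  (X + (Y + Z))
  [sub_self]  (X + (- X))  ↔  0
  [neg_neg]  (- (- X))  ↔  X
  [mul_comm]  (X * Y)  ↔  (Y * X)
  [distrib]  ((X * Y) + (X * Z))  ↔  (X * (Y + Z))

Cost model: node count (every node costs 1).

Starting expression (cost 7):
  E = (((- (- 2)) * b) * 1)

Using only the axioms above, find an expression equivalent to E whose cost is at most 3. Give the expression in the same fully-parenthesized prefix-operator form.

(1) (- (- 2))  =[neg_neg →]=  2    ⊢ ((2 * b) * 1)
(2) ((2 * b) * 1)  =[mul_one →]=  (2 * b)    ⊢ cost 3, within 3

(2 * b)   [cost 3]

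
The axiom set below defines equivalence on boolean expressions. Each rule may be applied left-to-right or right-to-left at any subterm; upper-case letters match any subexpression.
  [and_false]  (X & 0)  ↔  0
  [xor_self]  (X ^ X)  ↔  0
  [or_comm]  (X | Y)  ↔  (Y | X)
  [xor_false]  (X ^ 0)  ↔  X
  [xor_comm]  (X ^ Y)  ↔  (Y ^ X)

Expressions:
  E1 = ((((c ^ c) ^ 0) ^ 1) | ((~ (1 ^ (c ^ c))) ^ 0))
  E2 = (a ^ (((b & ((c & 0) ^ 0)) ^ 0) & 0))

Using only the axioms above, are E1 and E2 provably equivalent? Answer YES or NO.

The axioms are sound identities: if E1 ↔* E2 then E1 and E2 evaluate identically under any assignment.
Under a=0, b=0, c=0: E1 evaluates to 1, E2 to 0. Distinct ⇒ no rewrite sequence connects them.

NO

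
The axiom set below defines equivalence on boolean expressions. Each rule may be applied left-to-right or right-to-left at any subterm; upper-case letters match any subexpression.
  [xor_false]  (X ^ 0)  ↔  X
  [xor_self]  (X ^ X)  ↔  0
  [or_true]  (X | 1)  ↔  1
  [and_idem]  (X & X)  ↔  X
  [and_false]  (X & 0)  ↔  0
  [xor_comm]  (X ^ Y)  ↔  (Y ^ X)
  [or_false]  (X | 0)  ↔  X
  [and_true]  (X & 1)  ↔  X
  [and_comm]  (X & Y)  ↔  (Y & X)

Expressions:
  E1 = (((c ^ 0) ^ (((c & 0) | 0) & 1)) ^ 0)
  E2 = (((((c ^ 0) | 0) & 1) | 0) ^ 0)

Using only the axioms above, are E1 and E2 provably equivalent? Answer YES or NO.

(1) (((c & 0) | 0) & 1)  =[and_true →]=  ((c & 0) | 0)    ⊢ (((c ^ 0) ^ ((c & 0) | 0)) ^ 0)
(2) (c ^ 0)  =[xor_false →]=  c    ⊢ ((c ^ ((c & 0) | 0)) ^ 0)
(3) (c & 0)  =[and_false →]=  0    ⊢ ((c ^ (0 | 0)) ^ 0)
(4) (0 | 0)  =[or_false →]=  0    ⊢ ((c ^ 0) ^ 0)
(5) (c ^ 0)  =[or_false ←]=  ((c ^ 0) | 0)    ⊢ (((c ^ 0) | 0) ^ 0)
(6) (c ^ 0)  =[and_true ←]=  ((c ^ 0) & 1)    ⊢ ((((c ^ 0) & 1) | 0) ^ 0)
(7) (c ^ 0)  =[or_false ←]=  ((c ^ 0) | 0)    ⊢ E2

YES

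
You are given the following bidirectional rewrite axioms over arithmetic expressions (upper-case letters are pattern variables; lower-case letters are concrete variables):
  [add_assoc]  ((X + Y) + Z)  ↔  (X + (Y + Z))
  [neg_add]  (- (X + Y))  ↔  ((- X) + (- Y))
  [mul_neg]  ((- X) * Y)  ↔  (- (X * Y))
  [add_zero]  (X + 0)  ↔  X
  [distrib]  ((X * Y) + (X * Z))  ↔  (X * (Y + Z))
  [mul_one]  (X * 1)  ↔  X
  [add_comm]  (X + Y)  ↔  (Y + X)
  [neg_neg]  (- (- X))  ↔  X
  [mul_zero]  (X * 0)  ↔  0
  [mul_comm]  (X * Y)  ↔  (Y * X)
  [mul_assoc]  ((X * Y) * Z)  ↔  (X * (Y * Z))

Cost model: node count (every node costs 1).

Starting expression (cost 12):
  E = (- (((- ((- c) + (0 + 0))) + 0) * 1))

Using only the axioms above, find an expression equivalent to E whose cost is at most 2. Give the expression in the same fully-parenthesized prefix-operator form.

(1) (((- ((- c) + (0 + 0))) + 0) * 1)  =[mul_one →]=  ((- ((- c) + (0 + 0))) + 0)    ⊢ (- ((- ((- c) + (0 + 0))) + 0))
(2) (0 + 0)  =[add_zero →]=  0    ⊢ (- ((- ((- c) + 0)) + 0))
(3) ((- c) + 0)  =[add_zero →]=  (- c)    ⊢ (- ((- (- c)) + 0))
(4) ((- (- c)) + 0)  =[add_zero →]=  (- (- c))    ⊢ (- (- (- c)))
(5) (- (- c))  =[neg_neg →]=  c    ⊢ cost 2, within 2

(- c)   [cost 2]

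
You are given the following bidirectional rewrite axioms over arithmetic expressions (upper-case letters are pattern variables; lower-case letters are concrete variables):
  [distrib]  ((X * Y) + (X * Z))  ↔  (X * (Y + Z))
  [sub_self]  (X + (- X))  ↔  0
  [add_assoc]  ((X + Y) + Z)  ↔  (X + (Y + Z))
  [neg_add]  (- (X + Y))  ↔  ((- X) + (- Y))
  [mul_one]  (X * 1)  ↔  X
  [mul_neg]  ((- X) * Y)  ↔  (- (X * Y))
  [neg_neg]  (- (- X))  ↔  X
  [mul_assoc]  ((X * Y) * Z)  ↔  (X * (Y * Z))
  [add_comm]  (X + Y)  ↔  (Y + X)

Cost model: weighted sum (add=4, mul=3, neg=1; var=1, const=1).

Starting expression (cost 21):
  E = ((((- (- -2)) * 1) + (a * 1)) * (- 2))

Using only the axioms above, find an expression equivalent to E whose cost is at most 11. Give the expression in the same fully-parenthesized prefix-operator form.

step 1: neg_neg (→) rewrites (- (- -2)) into -2, now (((-2 * 1) + (a * 1)) * (- 2))
step 2: mul_one (→) rewrites (-2 * 1) into -2, now ((-2 + (a * 1)) * (- 2))
step 3: mul_one (→) rewrites (a * 1) into a, reaching cost 11 (bound 11)

((-2 + a) * (- 2))   [cost 11]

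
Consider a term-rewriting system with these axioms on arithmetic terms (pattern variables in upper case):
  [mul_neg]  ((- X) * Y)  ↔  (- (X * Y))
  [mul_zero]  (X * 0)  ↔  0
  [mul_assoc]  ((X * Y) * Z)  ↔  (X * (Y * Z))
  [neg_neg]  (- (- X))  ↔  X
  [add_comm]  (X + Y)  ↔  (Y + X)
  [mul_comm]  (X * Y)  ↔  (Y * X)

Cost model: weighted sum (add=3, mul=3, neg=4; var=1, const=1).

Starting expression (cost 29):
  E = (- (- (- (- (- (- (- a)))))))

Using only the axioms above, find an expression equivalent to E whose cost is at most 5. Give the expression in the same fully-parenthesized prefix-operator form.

1. [neg_neg →] (- (- (- a)))  →  (- a);  E = (- (- (- (- (- a)))))
2. [neg_neg →] (- (- (- (- a))))  →  (- (- a));  E = (- (- (- a)))
3. [neg_neg →] (- (- (- a)))  →  (- a);  cost 5 ≤ 5, done

(- a)   [cost 5]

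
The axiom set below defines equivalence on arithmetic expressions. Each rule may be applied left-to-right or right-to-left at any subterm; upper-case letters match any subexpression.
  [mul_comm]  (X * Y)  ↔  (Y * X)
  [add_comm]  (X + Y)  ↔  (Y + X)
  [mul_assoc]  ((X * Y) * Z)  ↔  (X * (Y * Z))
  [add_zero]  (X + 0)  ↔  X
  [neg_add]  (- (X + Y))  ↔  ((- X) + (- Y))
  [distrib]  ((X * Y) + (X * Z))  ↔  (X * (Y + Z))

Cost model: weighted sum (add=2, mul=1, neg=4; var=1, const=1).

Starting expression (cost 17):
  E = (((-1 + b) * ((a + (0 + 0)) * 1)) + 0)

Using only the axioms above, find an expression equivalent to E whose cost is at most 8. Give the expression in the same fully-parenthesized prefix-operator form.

step 1: add_zero (→) rewrites (0 + 0) into 0, now (((-1 + b) * ((a + 0) * 1)) + 0)
step 2: add_zero (→) rewrites (a + 0) into a, now (((-1 + b) * (a * 1)) + 0)
step 3: mul_comm (→) rewrites (a * 1) into (1 * a), now (((-1 + b) * (1 * a)) + 0)
step 4: add_zero (→) rewrites (((-1 + b) * (1 * a)) + 0) into ((-1 + b) * (1 * a)), reaching cost 8 (bound 8)

((-1 + b) * (1 * a))   [cost 8]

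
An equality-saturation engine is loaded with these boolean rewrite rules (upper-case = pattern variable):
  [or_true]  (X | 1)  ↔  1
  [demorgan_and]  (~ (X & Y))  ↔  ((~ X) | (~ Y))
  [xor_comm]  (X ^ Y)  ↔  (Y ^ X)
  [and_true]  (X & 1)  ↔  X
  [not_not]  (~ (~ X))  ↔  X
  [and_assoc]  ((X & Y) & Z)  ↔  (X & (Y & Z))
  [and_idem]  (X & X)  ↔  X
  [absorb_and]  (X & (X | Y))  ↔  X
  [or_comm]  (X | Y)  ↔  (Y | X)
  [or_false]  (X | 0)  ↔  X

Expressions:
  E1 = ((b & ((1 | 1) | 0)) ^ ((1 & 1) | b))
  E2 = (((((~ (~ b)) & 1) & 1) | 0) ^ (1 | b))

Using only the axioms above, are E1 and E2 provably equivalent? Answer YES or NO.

YES

1. [or_true →] (1 | 1)  →  1;  E1 = ((b & (1 | 0)) ^ ((1 & 1) | b))
2. [and_true →] (1 & 1)  →  1;  E1 = ((b & (1 | 0)) ^ (1 | b))
3. [or_false →] (1 | 0)  →  1;  E1 = ((b & 1) ^ (1 | b))
4. [and_true ←] (b & 1)  →  ((b & 1) & 1);  E1 = (((b & 1) & 1) ^ (1 | b))
5. [or_false ←] ((b & 1) & 1)  →  (((b & 1) & 1) | 0);  E1 = ((((b & 1) & 1) | 0) ^ (1 | b))
6. [not_not ←] b  →  (~ (~ b));  this is E2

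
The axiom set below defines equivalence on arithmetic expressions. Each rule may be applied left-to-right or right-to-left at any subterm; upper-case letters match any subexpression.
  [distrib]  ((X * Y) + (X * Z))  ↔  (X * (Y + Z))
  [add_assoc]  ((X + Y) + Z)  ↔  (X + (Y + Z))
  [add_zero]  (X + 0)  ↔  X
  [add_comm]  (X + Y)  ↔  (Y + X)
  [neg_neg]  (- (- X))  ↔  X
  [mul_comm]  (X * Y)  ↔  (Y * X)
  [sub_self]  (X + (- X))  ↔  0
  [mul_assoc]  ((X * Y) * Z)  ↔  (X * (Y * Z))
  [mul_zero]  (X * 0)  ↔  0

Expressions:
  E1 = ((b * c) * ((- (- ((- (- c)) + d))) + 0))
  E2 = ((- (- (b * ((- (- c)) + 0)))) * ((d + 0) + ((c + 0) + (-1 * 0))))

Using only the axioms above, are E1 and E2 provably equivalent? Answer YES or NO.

YES

1. [neg_neg →] (- (- c))  →  c;  E1 = ((b * c) * ((- (- (c + d))) + 0))
2. [add_zero →] ((- (- (c + d))) + 0)  →  (- (- (c + d)));  E1 = ((b * c) * (- (- (c + d))))
3. [neg_neg →] (- (- (c + d)))  →  (c + d);  E1 = ((b * c) * (c + d))
4. [add_comm →] (c + d)  →  (d + c);  E1 = ((b * c) * (d + c))
5. [add_zero ←] d  →  (d + 0);  E1 = ((b * c) * ((d + 0) + c))
6. [add_zero ←] c  →  (c + 0);  E1 = ((b * (c + 0)) * ((d + 0) + c))
7. [add_zero ←] c  →  (c + 0);  E1 = ((b * (c + 0)) * ((d + 0) + (c + 0)))
8. [mul_zero ←] 0  →  (-1 * 0);  E1 = ((b * (c + 0)) * ((d + 0) + (c + (-1 * 0))))
9. [add_zero ←] c  →  (c + 0);  E1 = ((b * (c + 0)) * ((d + 0) + ((c + 0) + (-1 * 0))))
10. [neg_neg ←] c  →  (- (- c));  E1 = ((b * ((- (- c)) + 0)) * ((d + 0) + ((c + 0) + (-1 * 0))))
11. [neg_neg ←] (b * ((- (- c)) + 0))  →  (- (- (b * ((- (- c)) + 0))));  this is E2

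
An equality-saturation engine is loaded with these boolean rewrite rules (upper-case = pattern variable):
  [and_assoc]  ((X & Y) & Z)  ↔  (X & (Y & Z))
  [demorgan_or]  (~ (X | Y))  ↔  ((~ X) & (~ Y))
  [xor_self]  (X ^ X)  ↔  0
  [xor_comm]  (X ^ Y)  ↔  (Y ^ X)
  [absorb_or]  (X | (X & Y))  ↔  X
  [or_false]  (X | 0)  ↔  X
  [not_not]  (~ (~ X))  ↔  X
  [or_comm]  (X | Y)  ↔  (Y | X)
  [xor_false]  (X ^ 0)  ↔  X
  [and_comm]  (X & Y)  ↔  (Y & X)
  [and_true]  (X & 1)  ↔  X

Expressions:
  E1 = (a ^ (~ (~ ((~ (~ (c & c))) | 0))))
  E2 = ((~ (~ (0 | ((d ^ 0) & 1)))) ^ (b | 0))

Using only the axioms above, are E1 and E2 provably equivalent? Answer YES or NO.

Every axiom is a valid identity, so a rewrite proof would force E1 and E2 to agree under every assignment.
At a=0, b=0, c=0, d=1: E1 = 0 but E2 = 1; they differ, so no derivation exists.

NO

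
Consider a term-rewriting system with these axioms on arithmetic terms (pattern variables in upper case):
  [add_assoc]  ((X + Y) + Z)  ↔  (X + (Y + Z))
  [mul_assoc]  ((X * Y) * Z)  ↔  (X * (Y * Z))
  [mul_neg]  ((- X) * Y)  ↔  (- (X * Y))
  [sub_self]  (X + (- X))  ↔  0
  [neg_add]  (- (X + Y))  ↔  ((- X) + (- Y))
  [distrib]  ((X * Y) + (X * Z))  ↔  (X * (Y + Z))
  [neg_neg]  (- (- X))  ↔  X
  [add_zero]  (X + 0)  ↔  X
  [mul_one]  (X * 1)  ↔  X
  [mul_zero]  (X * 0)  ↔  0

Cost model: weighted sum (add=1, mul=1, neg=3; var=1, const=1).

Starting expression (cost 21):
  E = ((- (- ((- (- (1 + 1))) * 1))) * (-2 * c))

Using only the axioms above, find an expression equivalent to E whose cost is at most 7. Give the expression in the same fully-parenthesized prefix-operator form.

step 1: neg_neg (→) rewrites (- (- (1 + 1))) into (1 + 1), now ((- (- ((1 + 1) * 1))) * (-2 * c))
step 2: mul_one (→) rewrites ((1 + 1) * 1) into (1 + 1), now ((- (- (1 + 1))) * (-2 * c))
step 3: neg_neg (→) rewrites (- (- (1 + 1))) into (1 + 1), reaching cost 7 (bound 7)

((1 + 1) * (-2 * c))   [cost 7]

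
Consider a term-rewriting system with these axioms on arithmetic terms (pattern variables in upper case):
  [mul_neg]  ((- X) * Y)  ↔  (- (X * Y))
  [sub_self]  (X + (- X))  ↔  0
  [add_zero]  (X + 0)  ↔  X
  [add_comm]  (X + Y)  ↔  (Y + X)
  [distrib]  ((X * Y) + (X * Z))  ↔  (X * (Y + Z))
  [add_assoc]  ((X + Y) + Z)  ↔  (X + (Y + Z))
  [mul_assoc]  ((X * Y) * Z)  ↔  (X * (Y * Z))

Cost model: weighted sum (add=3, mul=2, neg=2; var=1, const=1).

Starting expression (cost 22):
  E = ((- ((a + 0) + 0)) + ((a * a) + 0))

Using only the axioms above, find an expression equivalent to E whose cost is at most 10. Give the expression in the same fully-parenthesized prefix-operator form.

1. [add_zero →] ((a * a) + 0)  →  (a * a);  E = ((- ((a + 0) + 0)) + (a * a))
2. [add_zero →] ((a + 0) + 0)  →  (a + 0);  E = ((- (a + 0)) + (a * a))
3. [add_zero →] (a + 0)  →  a;  cost 10 ≤ 10, done

((- a) + (a * a))   [cost 10]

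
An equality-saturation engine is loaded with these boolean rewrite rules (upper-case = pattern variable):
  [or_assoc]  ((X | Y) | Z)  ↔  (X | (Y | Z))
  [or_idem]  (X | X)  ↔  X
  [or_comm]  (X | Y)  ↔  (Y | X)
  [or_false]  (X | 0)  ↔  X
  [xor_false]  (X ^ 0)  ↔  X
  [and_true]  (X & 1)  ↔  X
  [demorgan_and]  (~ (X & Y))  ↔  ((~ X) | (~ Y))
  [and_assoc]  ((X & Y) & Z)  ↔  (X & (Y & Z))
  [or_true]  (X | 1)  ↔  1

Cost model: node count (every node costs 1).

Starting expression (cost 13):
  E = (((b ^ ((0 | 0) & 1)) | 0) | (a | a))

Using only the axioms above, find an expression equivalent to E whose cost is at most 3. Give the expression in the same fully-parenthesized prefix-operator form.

(1) (0 | 0)  =[or_idem →]=  0    ⊢ (((b ^ (0 & 1)) | 0) | (a | a))
(2) (0 & 1)  =[and_true →]=  0    ⊢ (((b ^ 0) | 0) | (a | a))
(3) (b ^ 0)  =[xor_false →]=  b    ⊢ ((b | 0) | (a | a))
(4) (b | 0)  =[or_false →]=  b    ⊢ (b | (a | a))
(5) (a | a)  =[or_idem →]=  a    ⊢ cost 3, within 3

(b | a)   [cost 3]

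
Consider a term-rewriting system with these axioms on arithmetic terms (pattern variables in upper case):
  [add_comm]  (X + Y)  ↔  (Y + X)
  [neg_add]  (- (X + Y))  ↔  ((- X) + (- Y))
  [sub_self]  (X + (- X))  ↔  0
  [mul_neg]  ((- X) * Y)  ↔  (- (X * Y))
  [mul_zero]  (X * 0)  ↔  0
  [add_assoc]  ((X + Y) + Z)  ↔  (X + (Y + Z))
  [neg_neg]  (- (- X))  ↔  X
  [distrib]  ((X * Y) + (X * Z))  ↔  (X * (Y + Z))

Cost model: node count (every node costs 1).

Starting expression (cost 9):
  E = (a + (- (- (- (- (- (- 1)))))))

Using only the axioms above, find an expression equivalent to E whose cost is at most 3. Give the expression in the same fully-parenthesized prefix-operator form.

step 1: neg_neg (→) rewrites (- (- 1)) into 1, now (a + (- (- (- (- 1)))))
step 2: neg_neg (→) rewrites (- (- (- 1))) into (- 1), now (a + (- (- 1)))
step 3: neg_neg (→) rewrites (- (- 1)) into 1, reaching cost 3 (bound 3)

(a + 1)   [cost 3]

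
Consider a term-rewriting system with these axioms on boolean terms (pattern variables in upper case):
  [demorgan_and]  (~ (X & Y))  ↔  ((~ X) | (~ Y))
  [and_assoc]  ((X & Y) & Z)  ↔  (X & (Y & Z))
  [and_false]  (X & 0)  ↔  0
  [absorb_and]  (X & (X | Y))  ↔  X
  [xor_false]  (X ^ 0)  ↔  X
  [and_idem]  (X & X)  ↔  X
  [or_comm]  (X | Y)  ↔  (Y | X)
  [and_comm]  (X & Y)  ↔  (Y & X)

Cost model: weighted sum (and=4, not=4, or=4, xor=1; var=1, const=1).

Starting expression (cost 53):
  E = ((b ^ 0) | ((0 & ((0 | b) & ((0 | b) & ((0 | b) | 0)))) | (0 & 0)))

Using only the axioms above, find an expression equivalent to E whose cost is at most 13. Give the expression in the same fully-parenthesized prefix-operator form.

step 1: absorb_and (→) rewrites ((0 | b) & ((0 | b) | 0)) into (0 | b), now ((b ^ 0) | ((0 & ((0 | b) & (0 | b))) | (0 & 0)))
step 2: and_idem (→) rewrites ((0 | b) & (0 | b)) into (0 | b), now ((b ^ 0) | ((0 & (0 | b)) | (0 & 0)))
step 3: and_idem (→) rewrites (0 & 0) into 0, now ((b ^ 0) | ((0 & (0 | b)) | 0))
step 4: absorb_and (→) rewrites (0 & (0 | b)) into 0, reaching cost 13 (bound 13)

((b ^ 0) | (0 | 0))   [cost 13]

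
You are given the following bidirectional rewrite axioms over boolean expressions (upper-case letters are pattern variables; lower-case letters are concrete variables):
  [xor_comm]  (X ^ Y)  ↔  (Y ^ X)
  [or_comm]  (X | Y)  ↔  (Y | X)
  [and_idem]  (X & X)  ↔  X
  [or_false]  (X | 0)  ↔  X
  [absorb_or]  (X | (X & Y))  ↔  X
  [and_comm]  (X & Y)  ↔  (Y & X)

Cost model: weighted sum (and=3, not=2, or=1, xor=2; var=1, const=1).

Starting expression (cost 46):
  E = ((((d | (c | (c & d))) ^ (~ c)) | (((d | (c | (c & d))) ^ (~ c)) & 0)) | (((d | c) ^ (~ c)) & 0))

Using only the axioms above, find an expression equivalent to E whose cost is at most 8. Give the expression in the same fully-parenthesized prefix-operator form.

1. [absorb_or →] (((d | (c | (c & d))) ^ (~ c)) | (((d | (c | (c & d))) ^ (~ c)) & 0))  →  ((d | (c | (c & d))) ^ (~ c));  E = (((d | (c | (c & d))) ^ (~ c)) | (((d | c) ^ (~ c)) & 0))
2. [absorb_or →] (c | (c & d))  →  c;  E = (((d | c) ^ (~ c)) | (((d | c) ^ (~ c)) & 0))
3. [absorb_or →] (((d | c) ^ (~ c)) | (((d | c) ^ (~ c)) & 0))  →  ((d | c) ^ (~ c));  cost 8 ≤ 8, done

((d | c) ^ (~ c))   [cost 8]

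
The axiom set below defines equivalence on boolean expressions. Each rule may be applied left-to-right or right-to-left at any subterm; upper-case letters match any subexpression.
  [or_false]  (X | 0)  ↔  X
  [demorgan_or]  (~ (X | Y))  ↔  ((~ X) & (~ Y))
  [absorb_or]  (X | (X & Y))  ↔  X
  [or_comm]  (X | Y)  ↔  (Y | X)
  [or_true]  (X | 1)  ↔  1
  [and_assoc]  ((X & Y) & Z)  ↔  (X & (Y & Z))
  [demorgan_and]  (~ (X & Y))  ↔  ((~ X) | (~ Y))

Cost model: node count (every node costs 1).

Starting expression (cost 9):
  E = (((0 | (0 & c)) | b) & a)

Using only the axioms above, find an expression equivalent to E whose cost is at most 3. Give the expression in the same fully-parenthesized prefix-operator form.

(1) ((0 | (0 & c)) | b)  =[or_comm →]=  (b | (0 | (0 & c)))    ⊢ ((b | (0 | (0 & c))) & a)
(2) (0 | (0 & c))  =[absorb_or →]=  0    ⊢ ((b | 0) & a)
(3) (b | 0)  =[or_false →]=  b    ⊢ cost 3, within 3

(b & a)   [cost 3]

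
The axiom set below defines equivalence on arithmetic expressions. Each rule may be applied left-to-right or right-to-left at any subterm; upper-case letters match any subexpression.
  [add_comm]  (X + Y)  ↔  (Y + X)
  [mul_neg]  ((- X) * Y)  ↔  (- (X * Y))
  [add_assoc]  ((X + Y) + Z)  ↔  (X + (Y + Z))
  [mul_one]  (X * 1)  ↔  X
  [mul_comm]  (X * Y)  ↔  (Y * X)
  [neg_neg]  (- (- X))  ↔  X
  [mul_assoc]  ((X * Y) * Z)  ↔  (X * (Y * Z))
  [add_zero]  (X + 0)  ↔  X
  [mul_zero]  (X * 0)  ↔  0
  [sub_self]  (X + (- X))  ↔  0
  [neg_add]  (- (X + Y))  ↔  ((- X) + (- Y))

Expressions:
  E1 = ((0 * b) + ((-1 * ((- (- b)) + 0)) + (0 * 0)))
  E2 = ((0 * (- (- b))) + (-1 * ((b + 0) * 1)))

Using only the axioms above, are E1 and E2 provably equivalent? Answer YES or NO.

YES

1. [neg_neg →] (- (- b))  →  b;  E1 = ((0 * b) + ((-1 * (b + 0)) + (0 * 0)))
2. [mul_zero →] (0 * 0)  →  0;  E1 = ((0 * b) + ((-1 * (b + 0)) + 0))
3. [add_zero →] ((-1 * (b + 0)) + 0)  →  (-1 * (b + 0));  E1 = ((0 * b) + (-1 * (b + 0)))
4. [add_zero →] (b + 0)  →  b;  E1 = ((0 * b) + (-1 * b))
5. [mul_one ←] b  →  (b * 1);  E1 = ((0 * b) + (-1 * (b * 1)))
6. [neg_neg ←] b  →  (- (- b));  E1 = ((0 * (- (- b))) + (-1 * (b * 1)))
7. [add_zero ←] b  →  (b + 0);  this is E2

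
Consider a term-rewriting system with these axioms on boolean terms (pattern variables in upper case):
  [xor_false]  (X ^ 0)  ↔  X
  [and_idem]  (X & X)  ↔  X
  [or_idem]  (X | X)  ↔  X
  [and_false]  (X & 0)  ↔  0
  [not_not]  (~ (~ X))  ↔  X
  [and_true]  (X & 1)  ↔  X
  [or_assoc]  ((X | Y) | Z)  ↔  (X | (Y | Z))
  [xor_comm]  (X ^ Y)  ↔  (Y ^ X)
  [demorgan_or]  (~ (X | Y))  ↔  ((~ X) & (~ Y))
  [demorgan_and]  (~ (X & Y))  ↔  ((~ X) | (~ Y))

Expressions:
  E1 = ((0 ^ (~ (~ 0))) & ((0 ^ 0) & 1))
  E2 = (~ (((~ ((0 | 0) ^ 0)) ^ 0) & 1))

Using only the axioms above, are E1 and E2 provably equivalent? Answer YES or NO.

YES

step 1: not_not (→) rewrites (~ (~ 0)) into 0, now ((0 ^ 0) & ((0 ^ 0) & 1))
step 2: and_true (→) rewrites ((0 ^ 0) & 1) into (0 ^ 0), now ((0 ^ 0) & (0 ^ 0))
step 3: and_idem (→) rewrites ((0 ^ 0) & (0 ^ 0)) into (0 ^ 0)
step 4: not_not (←) rewrites (0 ^ 0) into (~ (~ (0 ^ 0)))
step 5: or_idem (←) rewrites 0 into (0 | 0), now (~ (~ ((0 | 0) ^ 0)))
step 6: and_true (←) rewrites (~ ((0 | 0) ^ 0)) into ((~ ((0 | 0) ^ 0)) & 1), now (~ ((~ ((0 | 0) ^ 0)) & 1))
step 7: xor_false (←) rewrites (~ ((0 | 0) ^ 0)) into ((~ ((0 | 0) ^ 0)) ^ 0), which is E2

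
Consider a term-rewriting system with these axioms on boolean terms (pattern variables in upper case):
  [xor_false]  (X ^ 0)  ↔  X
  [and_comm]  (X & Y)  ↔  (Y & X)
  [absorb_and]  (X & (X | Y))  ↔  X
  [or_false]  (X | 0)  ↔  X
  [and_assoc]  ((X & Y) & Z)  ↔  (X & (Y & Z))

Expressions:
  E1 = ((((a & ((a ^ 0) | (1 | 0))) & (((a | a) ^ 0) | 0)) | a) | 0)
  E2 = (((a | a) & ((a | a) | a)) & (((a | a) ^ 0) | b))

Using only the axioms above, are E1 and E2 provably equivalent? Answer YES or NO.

YES

step 1: or_false (→) rewrites ((((a & ((a ^ 0) | (1 | 0))) & (((a | a) ^ 0) | 0)) | a) | 0) into (((a & ((a ^ 0) | (1 | 0))) & (((a | a) ^ 0) | 0)) | a)
step 2: or_false (→) rewrites (1 | 0) into 1, now (((a & ((a ^ 0) | 1)) & (((a | a) ^ 0) | 0)) | a)
step 3: xor_false (→) rewrites ((a | a) ^ 0) into (a | a), now (((a & ((a ^ 0) | 1)) & ((a | a) | 0)) | a)
step 4: or_false (→) rewrites ((a | a) | 0) into (a | a), now (((a & ((a ^ 0) | 1)) & (a | a)) | a)
step 5: xor_false (→) rewrites (a ^ 0) into a, now (((a & (a | 1)) & (a | a)) | a)
step 6: absorb_and (→) rewrites (a & (a | 1)) into a, now ((a & (a | a)) | a)
step 7: absorb_and (→) rewrites (a & (a | a)) into a, now (a | a)
step 8: absorb_and (←) rewrites (a | a) into ((a | a) & ((a | a) | b))
step 9: xor_false (←) rewrites (a | a) into ((a | a) ^ 0), now ((a | a) & (((a | a) ^ 0) | b))
step 10: absorb_and (←) rewrites (a | a) into ((a | a) & ((a | a) | a)), which is E2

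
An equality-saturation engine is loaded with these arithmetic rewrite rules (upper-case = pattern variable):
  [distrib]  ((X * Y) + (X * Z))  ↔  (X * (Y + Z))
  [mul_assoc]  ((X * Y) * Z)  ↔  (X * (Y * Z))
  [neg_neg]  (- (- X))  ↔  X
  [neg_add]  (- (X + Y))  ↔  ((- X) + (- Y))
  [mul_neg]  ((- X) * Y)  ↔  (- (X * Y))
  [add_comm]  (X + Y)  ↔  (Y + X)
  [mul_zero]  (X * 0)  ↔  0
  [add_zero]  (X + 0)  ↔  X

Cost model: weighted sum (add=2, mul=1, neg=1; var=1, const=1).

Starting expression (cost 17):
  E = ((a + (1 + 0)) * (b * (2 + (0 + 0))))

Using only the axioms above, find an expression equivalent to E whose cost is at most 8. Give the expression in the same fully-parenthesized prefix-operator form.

1. [add_zero →] (1 + 0)  →  1;  E = ((a + 1) * (b * (2 + (0 + 0))))
2. [add_zero →] (0 + 0)  →  0;  E = ((a + 1) * (b * (2 + 0)))
3. [add_zero →] (2 + 0)  →  2;  cost 8 ≤ 8, done

((a + 1) * (b * 2))   [cost 8]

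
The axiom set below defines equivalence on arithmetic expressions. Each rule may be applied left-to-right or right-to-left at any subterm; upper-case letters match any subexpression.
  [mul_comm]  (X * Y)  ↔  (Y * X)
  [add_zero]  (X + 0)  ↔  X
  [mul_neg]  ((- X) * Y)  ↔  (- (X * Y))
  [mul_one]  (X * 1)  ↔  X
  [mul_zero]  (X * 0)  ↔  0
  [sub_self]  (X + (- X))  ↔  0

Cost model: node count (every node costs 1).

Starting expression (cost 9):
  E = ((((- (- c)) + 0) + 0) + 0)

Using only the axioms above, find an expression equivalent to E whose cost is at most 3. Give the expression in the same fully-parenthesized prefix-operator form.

step 1: add_zero (→) rewrites (((- (- c)) + 0) + 0) into ((- (- c)) + 0), now (((- (- c)) + 0) + 0)
step 2: add_zero (→) rewrites (((- (- c)) + 0) + 0) into ((- (- c)) + 0)
step 3: add_zero (→) rewrites ((- (- c)) + 0) into (- (- c)), reaching cost 3 (bound 3)

(- (- c))   [cost 3]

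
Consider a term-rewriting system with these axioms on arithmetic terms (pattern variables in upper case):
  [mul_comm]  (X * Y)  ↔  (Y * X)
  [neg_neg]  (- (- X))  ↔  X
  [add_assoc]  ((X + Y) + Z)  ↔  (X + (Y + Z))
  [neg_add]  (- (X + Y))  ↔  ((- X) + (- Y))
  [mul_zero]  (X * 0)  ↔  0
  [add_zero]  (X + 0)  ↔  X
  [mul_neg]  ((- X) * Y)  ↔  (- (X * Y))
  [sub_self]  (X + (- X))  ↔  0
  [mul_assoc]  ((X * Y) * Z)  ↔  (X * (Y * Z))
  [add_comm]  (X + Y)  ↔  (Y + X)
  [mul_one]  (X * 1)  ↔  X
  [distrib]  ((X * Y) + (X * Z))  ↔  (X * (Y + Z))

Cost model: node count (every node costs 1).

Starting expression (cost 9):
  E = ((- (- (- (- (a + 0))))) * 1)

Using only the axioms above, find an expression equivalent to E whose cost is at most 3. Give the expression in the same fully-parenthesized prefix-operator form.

(- (- a))   [cost 3]

1. [add_zero →] (a + 0)  →  a;  E = ((- (- (- (- a)))) * 1)
2. [mul_one →] ((- (- (- (- a)))) * 1)  →  (- (- (- (- a))))
3. [neg_neg →] (- (- a))  →  a;  cost 3 ≤ 3, done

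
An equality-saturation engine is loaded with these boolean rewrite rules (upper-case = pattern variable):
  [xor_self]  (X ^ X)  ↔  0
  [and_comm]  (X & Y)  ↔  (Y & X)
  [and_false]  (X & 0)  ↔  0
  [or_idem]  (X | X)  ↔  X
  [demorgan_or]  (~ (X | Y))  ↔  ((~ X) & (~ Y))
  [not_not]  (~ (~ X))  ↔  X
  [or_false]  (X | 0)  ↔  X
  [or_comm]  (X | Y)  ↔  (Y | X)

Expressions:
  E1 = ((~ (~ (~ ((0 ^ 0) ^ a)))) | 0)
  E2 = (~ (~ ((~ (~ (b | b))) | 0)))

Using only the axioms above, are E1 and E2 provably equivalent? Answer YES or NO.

The axioms are sound identities: if E1 ↔* E2 then E1 and E2 evaluate identically under any assignment.
Under a=0, b=0: E1 evaluates to 1, E2 to 0. Distinct ⇒ no rewrite sequence connects them.

NO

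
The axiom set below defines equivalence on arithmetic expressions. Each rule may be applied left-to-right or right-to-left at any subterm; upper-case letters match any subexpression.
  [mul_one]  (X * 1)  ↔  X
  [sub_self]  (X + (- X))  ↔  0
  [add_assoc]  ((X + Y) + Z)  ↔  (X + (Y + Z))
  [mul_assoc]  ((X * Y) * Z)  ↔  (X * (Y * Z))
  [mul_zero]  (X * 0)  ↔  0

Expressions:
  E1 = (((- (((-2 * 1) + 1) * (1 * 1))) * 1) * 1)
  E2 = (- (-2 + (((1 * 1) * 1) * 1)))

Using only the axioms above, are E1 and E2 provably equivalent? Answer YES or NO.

YES

(1) (((- (((-2 * 1) + 1) * (1 * 1))) * 1) * 1)  =[mul_one →]=  ((- (((-2 * 1) + 1) * (1 * 1))) * 1)
(2) ((- (((-2 * 1) + 1) * (1 * 1))) * 1)  =[mul_one →]=  (- (((-2 * 1) + 1) * (1 * 1)))
(3) (1 * 1)  =[mul_one →]=  1    ⊢ (- (((-2 * 1) + 1) * 1))
(4) (-2 * 1)  =[mul_one →]=  -2    ⊢ (- ((-2 + 1) * 1))
(5) ((-2 + 1) * 1)  =[mul_one →]=  (-2 + 1)    ⊢ (- (-2 + 1))
(6) 1  =[mul_one ←]=  (1 * 1)    ⊢ (- (-2 + (1 * 1)))
(7) (1 * 1)  =[mul_one ←]=  ((1 * 1) * 1)    ⊢ (- (-2 + ((1 * 1) * 1)))
(8) 1  =[mul_one ←]=  (1 * 1)    ⊢ E2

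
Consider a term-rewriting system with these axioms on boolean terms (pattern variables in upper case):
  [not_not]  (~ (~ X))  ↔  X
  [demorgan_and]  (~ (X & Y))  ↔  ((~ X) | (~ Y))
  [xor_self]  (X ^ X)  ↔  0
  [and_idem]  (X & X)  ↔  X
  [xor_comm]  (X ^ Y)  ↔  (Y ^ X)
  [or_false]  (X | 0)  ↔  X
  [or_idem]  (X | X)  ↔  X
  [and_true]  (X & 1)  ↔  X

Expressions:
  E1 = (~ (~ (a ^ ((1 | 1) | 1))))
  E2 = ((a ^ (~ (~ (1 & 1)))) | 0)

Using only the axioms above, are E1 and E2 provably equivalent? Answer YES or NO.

1. [or_idem →] (1 | 1)  →  1;  E1 = (~ (~ (a ^ (1 | 1))))
2. [not_not →] (~ (~ (a ^ (1 | 1))))  →  (a ^ (1 | 1))
3. [or_idem →] (1 | 1)  →  1;  E1 = (a ^ 1)
4. [or_false ←] (a ^ 1)  →  ((a ^ 1) | 0)
5. [and_true ←] 1  →  (1 & 1);  E1 = ((a ^ (1 & 1)) | 0)
6. [not_not ←] (1 & 1)  →  (~ (~ (1 & 1)));  this is E2

YES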